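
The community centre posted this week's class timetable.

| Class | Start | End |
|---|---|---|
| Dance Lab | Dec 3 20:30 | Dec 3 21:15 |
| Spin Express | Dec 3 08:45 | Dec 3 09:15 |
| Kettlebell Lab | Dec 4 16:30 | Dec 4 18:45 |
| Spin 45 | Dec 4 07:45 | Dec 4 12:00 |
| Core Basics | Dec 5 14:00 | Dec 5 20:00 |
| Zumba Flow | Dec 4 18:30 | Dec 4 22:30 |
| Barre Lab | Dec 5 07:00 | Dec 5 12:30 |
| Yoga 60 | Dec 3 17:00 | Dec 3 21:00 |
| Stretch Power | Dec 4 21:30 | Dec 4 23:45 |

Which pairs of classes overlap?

Check each pair: they overlap iff neither finishes before the other starts.
Sorted by start: Spin Express, Yoga 60, Dance Lab, Spin 45, Kettlebell Lab, Zumba Flow, Stretch Power, Barre Lab, Core Basics.
Yoga 60 starts after Spin Express ends, so Spin Express has no further overlaps.
Dance Lab starts before Yoga 60 ends → Yoga 60 and Dance Lab overlap.
Spin 45 starts after Yoga 60 ends, so Yoga 60 has no further overlaps.
Spin 45 starts after Dance Lab ends, so Dance Lab has no further overlaps.
Kettlebell Lab starts after Spin 45 ends, so Spin 45 has no further overlaps.
Zumba Flow starts before Kettlebell Lab ends → Kettlebell Lab and Zumba Flow overlap.
Stretch Power starts after Kettlebell Lab ends, so Kettlebell Lab has no further overlaps.
Stretch Power starts before Zumba Flow ends → Zumba Flow and Stretch Power overlap.
Barre Lab starts after Zumba Flow ends, so Zumba Flow has no further overlaps.
Barre Lab starts after Stretch Power ends, so Stretch Power has no further overlaps.
Core Basics starts after Barre Lab ends.

Dance Lab & Yoga 60, Kettlebell Lab & Zumba Flow, Stretch Power & Zumba Flow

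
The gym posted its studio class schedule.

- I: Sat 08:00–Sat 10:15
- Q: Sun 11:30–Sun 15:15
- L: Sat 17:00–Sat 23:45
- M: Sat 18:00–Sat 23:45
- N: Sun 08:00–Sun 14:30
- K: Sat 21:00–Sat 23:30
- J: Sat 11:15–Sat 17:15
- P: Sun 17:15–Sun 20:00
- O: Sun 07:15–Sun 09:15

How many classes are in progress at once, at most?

3

Sweep the timeline, counting +1 at each start and −1 at each end (ends before starts at a tie):
Sat 08:00 start I → 1
Sat 10:15 end I → 0
Sat 11:15 start J → 1
Sat 17:00 start L → 2
Sat 17:15 end J → 1
Sat 18:00 start M → 2
Sat 21:00 start K → 3
Sat 23:30 end K → 2
Sat 23:45 end L → 1
Sat 23:45 end M → 0
Sun 07:15 start O → 1
Sun 08:00 start N → 2
Sun 09:15 end O → 1
Sun 11:30 start Q → 2
Sun 14:30 end N → 1
Sun 15:15 end Q → 0
Sun 17:15 start P → 1
Sun 20:00 end P → 0
Peak is 3, at Sat 21:00 (K, L, M).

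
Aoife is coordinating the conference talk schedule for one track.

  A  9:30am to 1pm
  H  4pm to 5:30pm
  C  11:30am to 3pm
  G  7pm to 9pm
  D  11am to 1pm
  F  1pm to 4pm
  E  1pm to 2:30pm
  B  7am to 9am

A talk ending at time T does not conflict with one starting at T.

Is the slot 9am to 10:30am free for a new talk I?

No — it overlaps A

B: ends 9am at or before I starts 9am → clear.
A: starts 9:30am before I ends 10:30am, and ends 1pm after I starts 9am → overlap.
D: starts 11am at or after I ends 10:30am → clear.
C: starts 11:30am at or after I ends 10:30am → clear.
E: starts 1pm at or after I ends 10:30am → clear.
F: starts 1pm at or after I ends 10:30am → clear.
H: starts 4pm at or after I ends 10:30am → clear.
G: starts 7pm at or after I ends 10:30am → clear.
I overlaps A.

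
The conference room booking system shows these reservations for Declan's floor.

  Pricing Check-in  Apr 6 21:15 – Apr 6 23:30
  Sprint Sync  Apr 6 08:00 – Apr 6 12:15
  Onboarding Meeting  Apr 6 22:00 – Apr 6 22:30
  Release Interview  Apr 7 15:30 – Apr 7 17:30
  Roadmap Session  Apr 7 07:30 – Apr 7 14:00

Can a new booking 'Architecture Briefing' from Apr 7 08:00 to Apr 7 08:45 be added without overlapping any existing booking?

No — it overlaps Roadmap Session

Sprint Sync: ends Apr 6 12:15 at or before Architecture Briefing starts Apr 7 08:00 → clear.
Pricing Check-in: ends Apr 6 23:30 at or before Architecture Briefing starts Apr 7 08:00 → clear.
Onboarding Meeting: ends Apr 6 22:30 at or before Architecture Briefing starts Apr 7 08:00 → clear.
Roadmap Session: starts Apr 7 07:30 before Architecture Briefing ends Apr 7 08:45, and ends Apr 7 14:00 after Architecture Briefing starts Apr 7 08:00 → overlap.
Release Interview: starts Apr 7 15:30 at or after Architecture Briefing ends Apr 7 08:45 → clear.
Architecture Briefing overlaps Roadmap Session.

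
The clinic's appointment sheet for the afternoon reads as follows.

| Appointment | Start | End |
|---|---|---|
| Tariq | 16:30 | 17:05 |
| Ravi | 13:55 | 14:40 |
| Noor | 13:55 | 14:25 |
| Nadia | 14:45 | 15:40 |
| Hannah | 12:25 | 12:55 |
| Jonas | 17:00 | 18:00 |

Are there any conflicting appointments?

Yes

Sorted by start: Hannah, Ravi, Noor, Nadia, Tariq, Jonas.
Ravi starts after Hannah ends, so Hannah has no further overlaps.
Noor starts before Ravi ends → Ravi and Noor overlap.
That's a conflict, so the schedule is not conflict-free.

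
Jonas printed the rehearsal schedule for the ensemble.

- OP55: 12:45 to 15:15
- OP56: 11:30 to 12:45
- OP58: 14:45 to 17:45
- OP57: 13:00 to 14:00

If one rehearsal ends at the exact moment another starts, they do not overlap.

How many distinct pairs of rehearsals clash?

2

Sorted by start: OP56, OP55, OP57, OP58.
OP55 starts exactly when OP56 ends (back-to-back, no overlap) — done with OP56.
OP57 starts before OP55 ends → OP55 and OP57 overlap.
OP58 starts before OP55 ends → OP55 and OP58 overlap.
OP58 starts after OP57 ends.
Overlapping pairs: OP55 & OP57, OP55 & OP58 — 2 in total.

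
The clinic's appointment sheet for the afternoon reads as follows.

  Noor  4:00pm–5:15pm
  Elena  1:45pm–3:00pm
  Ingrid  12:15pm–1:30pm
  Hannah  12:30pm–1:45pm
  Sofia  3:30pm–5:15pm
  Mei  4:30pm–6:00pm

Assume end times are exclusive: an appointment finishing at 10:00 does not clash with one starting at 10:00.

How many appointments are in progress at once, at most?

Sweep the timeline, counting +1 at each start and −1 at each end (ends before starts at a tie):
12:15pm start Ingrid → 1
12:30pm start Hannah → 2
1:30pm end Ingrid → 1
1:45pm end Hannah → 0
1:45pm start Elena → 1
3:00pm end Elena → 0
3:30pm start Sofia → 1
4:00pm start Noor → 2
4:30pm start Mei → 3
5:15pm end Noor → 2
5:15pm end Sofia → 1
6:00pm end Mei → 0
Peak is 3, at 4:30pm (Mei, Noor, Sofia).

3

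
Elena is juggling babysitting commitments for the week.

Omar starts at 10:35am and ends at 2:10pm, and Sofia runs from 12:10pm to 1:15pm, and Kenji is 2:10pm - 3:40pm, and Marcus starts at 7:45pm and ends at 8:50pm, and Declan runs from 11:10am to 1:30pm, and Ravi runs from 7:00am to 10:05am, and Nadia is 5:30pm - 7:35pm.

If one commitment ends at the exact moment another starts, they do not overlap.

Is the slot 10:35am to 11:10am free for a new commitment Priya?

No — it overlaps Omar

Ravi: ends 10:05am at or before Priya starts 10:35am → clear.
Omar: starts 10:35am before Priya ends 11:10am, and ends 2:10pm after Priya starts 10:35am → overlap.
Declan: starts 11:10am at or after Priya ends 11:10am → clear.
Sofia: starts 12:10pm at or after Priya ends 11:10am → clear.
Kenji: starts 2:10pm at or after Priya ends 11:10am → clear.
Nadia: starts 5:30pm at or after Priya ends 11:10am → clear.
Marcus: starts 7:45pm at or after Priya ends 11:10am → clear.
Priya overlaps Omar.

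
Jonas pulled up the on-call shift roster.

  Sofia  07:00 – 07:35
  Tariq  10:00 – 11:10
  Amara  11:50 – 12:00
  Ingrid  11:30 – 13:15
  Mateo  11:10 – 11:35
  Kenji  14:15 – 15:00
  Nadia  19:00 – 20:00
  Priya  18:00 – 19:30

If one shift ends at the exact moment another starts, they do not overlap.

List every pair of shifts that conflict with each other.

Amara & Ingrid, Ingrid & Mateo, Nadia & Priya

Sorted by start: Sofia, Tariq, Mateo, Ingrid, Amara, Kenji, Priya, Nadia.
Tariq starts after Sofia ends; Sofia is clear from here.
Mateo starts exactly when Tariq ends (back-to-back, no overlap); Tariq is clear from here.
Ingrid starts before Mateo ends → Mateo and Ingrid overlap.
Amara starts after Mateo ends; Mateo is clear from here.
Amara starts before Ingrid ends → Ingrid and Amara overlap.
Kenji starts after Ingrid ends; Ingrid is clear from here.
Kenji starts after Amara ends; Amara is clear from here.
Priya starts after Kenji ends; Kenji is clear from here.
Nadia starts before Priya ends → Priya and Nadia overlap.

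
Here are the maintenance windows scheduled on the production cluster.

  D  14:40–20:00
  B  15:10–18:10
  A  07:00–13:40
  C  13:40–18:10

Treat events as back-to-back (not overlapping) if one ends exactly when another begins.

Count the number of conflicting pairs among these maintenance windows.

3

Sorted by start: A, C, D, B.
C starts exactly when A ends (back-to-back, no overlap), so nothing later overlaps A either.
D starts before C ends → C and D overlap.
B starts before C ends → C and B overlap.
B starts before D ends → D and B overlap.
Overlapping pairs: B & C, B & D, C & D — 3 in total.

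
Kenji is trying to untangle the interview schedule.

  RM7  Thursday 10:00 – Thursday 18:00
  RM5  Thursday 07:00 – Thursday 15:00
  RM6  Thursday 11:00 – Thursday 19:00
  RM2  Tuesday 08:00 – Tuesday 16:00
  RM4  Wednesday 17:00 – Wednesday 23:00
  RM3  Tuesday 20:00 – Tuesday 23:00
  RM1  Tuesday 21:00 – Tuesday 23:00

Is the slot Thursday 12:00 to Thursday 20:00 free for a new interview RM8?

No — it overlaps RM5, RM6, RM7

RM2: ends Tuesday 16:00 at or before RM8 starts Thursday 12:00 → clear.
RM3: ends Tuesday 23:00 at or before RM8 starts Thursday 12:00 → clear.
RM1: ends Tuesday 23:00 at or before RM8 starts Thursday 12:00 → clear.
RM4: ends Wednesday 23:00 at or before RM8 starts Thursday 12:00 → clear.
RM5: starts Thursday 07:00 before RM8 ends Thursday 20:00, and ends Thursday 15:00 after RM8 starts Thursday 12:00 → overlap.
RM7: starts Thursday 10:00 before RM8 ends Thursday 20:00, and ends Thursday 18:00 after RM8 starts Thursday 12:00 → overlap.
RM6: starts Thursday 11:00 before RM8 ends Thursday 20:00, and ends Thursday 19:00 after RM8 starts Thursday 12:00 → overlap.
RM8 overlaps RM5, RM6, RM7.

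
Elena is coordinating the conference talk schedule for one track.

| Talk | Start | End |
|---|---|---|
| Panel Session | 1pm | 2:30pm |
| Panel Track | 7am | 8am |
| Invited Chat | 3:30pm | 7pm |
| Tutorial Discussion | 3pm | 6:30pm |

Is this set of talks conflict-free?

Sorted by start: Panel Track, Panel Session, Tutorial Discussion, Invited Chat.
Panel Session starts after Panel Track ends; Panel Track is clear from here.
Tutorial Discussion starts after Panel Session ends; Panel Session is clear from here.
Invited Chat starts before Tutorial Discussion ends → Tutorial Discussion and Invited Chat overlap.
That's a conflict, so the schedule is not conflict-free.

No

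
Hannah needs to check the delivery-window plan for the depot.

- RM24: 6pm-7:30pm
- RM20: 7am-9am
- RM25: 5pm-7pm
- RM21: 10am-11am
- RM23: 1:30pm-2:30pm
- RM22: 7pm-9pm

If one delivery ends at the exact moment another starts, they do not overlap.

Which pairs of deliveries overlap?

Check each pair: they overlap iff neither finishes before the other starts.
Sorted by start: RM20, RM21, RM23, RM25, RM24, RM22.
RM21 starts after RM20 ends — done with RM20.
RM23 starts after RM21 ends — done with RM21.
RM25 starts after RM23 ends — done with RM23.
RM24 starts before RM25 ends → RM25 and RM24 overlap.
RM22 starts exactly when RM25 ends (back-to-back, no overlap).
RM22 starts before RM24 ends → RM24 and RM22 overlap.

RM22 & RM24, RM24 & RM25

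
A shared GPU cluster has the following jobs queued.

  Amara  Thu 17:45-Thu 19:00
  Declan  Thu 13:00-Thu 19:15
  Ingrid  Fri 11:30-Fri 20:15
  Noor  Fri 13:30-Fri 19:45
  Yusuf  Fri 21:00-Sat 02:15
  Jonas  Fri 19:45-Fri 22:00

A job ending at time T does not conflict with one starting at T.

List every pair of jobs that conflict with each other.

Check each pair: they overlap iff neither finishes before the other starts.
Sorted by start: Declan, Amara, Ingrid, Noor, Jonas, Yusuf.
Amara starts before Declan ends → Declan and Amara overlap.
Ingrid starts after Declan ends — done with Declan.
Ingrid starts after Amara ends — done with Amara.
Noor starts before Ingrid ends → Ingrid and Noor overlap.
Jonas starts before Ingrid ends → Ingrid and Jonas overlap.
Yusuf starts after Ingrid ends.
Jonas starts exactly when Noor ends (back-to-back, no overlap) — done with Noor.
Yusuf starts before Jonas ends → Jonas and Yusuf overlap.

Amara & Declan, Ingrid & Jonas, Ingrid & Noor, Jonas & Yusuf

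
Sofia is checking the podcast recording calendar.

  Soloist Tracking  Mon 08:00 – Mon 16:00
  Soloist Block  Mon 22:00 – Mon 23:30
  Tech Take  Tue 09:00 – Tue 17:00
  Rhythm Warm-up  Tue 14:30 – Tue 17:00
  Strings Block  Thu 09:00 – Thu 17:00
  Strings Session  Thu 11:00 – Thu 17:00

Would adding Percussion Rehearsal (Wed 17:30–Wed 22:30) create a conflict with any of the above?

Soloist Tracking: ends Mon 16:00 at or before Percussion Rehearsal starts Wed 17:30 → clear.
Soloist Block: ends Mon 23:30 at or before Percussion Rehearsal starts Wed 17:30 → clear.
Tech Take: ends Tue 17:00 at or before Percussion Rehearsal starts Wed 17:30 → clear.
Rhythm Warm-up: ends Tue 17:00 at or before Percussion Rehearsal starts Wed 17:30 → clear.
Strings Block: starts Thu 09:00 at or after Percussion Rehearsal ends Wed 22:30 → clear.
Strings Session: starts Thu 11:00 at or after Percussion Rehearsal ends Wed 22:30 → clear.

No — it doesn't clash with anything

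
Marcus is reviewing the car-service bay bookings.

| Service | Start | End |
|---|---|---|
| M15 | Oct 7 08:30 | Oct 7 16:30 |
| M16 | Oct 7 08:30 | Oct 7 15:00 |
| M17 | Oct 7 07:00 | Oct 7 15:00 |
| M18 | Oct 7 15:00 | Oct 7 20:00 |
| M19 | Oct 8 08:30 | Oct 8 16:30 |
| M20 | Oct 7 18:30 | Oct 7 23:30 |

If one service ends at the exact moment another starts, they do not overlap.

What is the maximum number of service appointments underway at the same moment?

Walk through starts and ends in time order (an end at T is processed before a start at T):
Oct 7 07:00 start M17 → 1
Oct 7 08:30 start M15 → 2
Oct 7 08:30 start M16 → 3
Oct 7 15:00 end M16 → 2
Oct 7 15:00 end M17 → 1
Oct 7 15:00 start M18 → 2
Oct 7 16:30 end M15 → 1
Oct 7 18:30 start M20 → 2
Oct 7 20:00 end M18 → 1
Oct 7 23:30 end M20 → 0
Oct 8 08:30 start M19 → 1
Oct 8 16:30 end M19 → 0
Peak is 3, at Oct 7 08:30 (M15, M16, M17).

3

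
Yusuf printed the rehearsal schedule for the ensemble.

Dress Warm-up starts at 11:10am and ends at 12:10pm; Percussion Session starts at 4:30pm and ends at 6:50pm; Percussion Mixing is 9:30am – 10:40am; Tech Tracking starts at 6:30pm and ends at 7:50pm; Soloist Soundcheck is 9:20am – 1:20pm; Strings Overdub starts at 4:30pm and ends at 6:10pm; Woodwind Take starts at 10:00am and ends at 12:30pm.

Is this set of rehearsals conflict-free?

Sorted by start: Soloist Soundcheck, Percussion Mixing, Woodwind Take, Dress Warm-up, Strings Overdub, Percussion Session, Tech Tracking.
Percussion Mixing starts before Soloist Soundcheck ends → Soloist Soundcheck and Percussion Mixing overlap.
That's a conflict, so the schedule is not conflict-free.

No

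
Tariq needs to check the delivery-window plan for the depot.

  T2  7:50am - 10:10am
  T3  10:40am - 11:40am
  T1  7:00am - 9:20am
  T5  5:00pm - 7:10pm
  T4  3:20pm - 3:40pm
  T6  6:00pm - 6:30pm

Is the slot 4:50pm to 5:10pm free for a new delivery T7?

T1: ends 9:20am at or before T7 starts 4:50pm → clear.
T2: ends 10:10am at or before T7 starts 4:50pm → clear.
T3: ends 11:40am at or before T7 starts 4:50pm → clear.
T4: ends 3:40pm at or before T7 starts 4:50pm → clear.
T5: starts 5:00pm before T7 ends 5:10pm, and ends 7:10pm after T7 starts 4:50pm → overlap.
T6: starts 6:00pm at or after T7 ends 5:10pm → clear.
T7 overlaps T5.

No — it overlaps T5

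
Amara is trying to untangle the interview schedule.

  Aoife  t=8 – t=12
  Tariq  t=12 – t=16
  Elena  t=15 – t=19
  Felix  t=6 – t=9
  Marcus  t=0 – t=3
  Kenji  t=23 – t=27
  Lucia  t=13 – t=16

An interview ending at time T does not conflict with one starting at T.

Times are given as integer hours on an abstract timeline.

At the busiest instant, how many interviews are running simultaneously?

Sort all start/end points and keep a running count:
t=0 start Marcus → 1
t=3 end Marcus → 0
t=6 start Felix → 1
t=8 start Aoife → 2
t=9 end Felix → 1
t=12 end Aoife → 0
t=12 start Tariq → 1
t=13 start Lucia → 2
t=15 start Elena → 3
t=16 end Lucia → 2
t=16 end Tariq → 1
t=19 end Elena → 0
t=23 start Kenji → 1
t=27 end Kenji → 0
Peak is 3, at t=15 (Elena, Lucia, Tariq).

3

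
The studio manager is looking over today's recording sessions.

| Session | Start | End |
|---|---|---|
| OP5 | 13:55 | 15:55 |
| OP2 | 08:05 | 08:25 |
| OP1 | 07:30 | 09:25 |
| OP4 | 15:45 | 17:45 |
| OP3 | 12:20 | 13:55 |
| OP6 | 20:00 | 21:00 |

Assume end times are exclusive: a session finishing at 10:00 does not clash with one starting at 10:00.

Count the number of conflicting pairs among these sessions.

Two intervals overlap when each starts before the other ends.
Sorted by start: OP1, OP2, OP3, OP5, OP4, OP6.
OP2 starts before OP1 ends → OP1 and OP2 overlap.
OP3 starts after OP1 ends, so OP1 has no further overlaps.
OP3 starts after OP2 ends, so OP2 has no further overlaps.
OP5 starts exactly when OP3 ends (back-to-back, no overlap), so OP3 has no further overlaps.
OP4 starts before OP5 ends → OP5 and OP4 overlap.
OP6 starts after OP5 ends.
OP6 starts after OP4 ends.
Overlapping pairs: OP1 & OP2, OP4 & OP5 — 2 in total.

2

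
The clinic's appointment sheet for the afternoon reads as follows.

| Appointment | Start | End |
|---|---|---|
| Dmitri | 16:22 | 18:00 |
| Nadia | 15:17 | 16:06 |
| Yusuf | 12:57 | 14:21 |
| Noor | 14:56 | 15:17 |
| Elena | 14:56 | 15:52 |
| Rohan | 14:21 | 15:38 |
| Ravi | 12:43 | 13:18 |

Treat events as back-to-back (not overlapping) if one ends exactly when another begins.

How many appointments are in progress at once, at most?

Sweep the timeline, counting +1 at each start and −1 at each end (ends before starts at a tie):
12:43 start Ravi → 1
12:57 start Yusuf → 2
13:18 end Ravi → 1
14:21 end Yusuf → 0
14:21 start Rohan → 1
14:56 start Elena → 2
14:56 start Noor → 3
15:17 end Noor → 2
15:17 start Nadia → 3
15:38 end Rohan → 2
15:52 end Elena → 1
16:06 end Nadia → 0
16:22 start Dmitri → 1
18:00 end Dmitri → 0
Peak is 3, at 14:56 (Elena, Noor, Rohan).

3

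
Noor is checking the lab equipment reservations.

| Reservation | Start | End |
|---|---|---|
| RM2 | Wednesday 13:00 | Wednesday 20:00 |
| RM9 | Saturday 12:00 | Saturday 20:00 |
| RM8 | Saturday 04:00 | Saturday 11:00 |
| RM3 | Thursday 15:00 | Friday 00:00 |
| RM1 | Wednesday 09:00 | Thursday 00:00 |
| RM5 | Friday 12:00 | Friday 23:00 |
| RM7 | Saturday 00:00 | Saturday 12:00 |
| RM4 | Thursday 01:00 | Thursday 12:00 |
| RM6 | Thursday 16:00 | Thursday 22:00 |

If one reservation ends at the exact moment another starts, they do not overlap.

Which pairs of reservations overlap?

Sorted by start: RM1, RM2, RM4, RM3, RM6, RM5, RM7, RM8, RM9.
RM2 starts before RM1 ends → RM1 and RM2 overlap.
RM4 starts after RM1 ends, so RM1 has no further overlaps.
RM4 starts after RM2 ends, so RM2 has no further overlaps.
RM3 starts after RM4 ends, so RM4 has no further overlaps.
RM6 starts before RM3 ends → RM3 and RM6 overlap.
RM5 starts after RM3 ends, so RM3 has no further overlaps.
RM5 starts after RM6 ends, so RM6 has no further overlaps.
RM7 starts after RM5 ends, so RM5 has no further overlaps.
RM8 starts before RM7 ends → RM7 and RM8 overlap.
RM9 starts exactly when RM7 ends (back-to-back, no overlap).
RM9 starts after RM8 ends.

RM1 & RM2, RM3 & RM6, RM7 & RM8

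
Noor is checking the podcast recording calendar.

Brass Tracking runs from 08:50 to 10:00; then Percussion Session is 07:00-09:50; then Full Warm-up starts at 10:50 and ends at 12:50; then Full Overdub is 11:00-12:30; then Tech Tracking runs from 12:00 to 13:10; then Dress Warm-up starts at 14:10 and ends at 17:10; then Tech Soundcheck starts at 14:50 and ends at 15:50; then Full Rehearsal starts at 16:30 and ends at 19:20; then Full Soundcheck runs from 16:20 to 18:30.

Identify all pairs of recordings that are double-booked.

Sorted by start: Percussion Session, Brass Tracking, Full Warm-up, Full Overdub, Tech Tracking, Dress Warm-up, Tech Soundcheck, Full Soundcheck, Full Rehearsal.
Brass Tracking starts before Percussion Session ends → Percussion Session and Brass Tracking overlap.
Full Warm-up starts after Percussion Session ends, so nothing later overlaps Percussion Session either.
Full Warm-up starts after Brass Tracking ends, so nothing later overlaps Brass Tracking either.
Full Overdub starts before Full Warm-up ends → Full Warm-up and Full Overdub overlap.
Tech Tracking starts before Full Warm-up ends → Full Warm-up and Tech Tracking overlap.
Dress Warm-up starts after Full Warm-up ends, so nothing later overlaps Full Warm-up either.
Tech Tracking starts before Full Overdub ends → Full Overdub and Tech Tracking overlap.
Dress Warm-up starts after Full Overdub ends, so nothing later overlaps Full Overdub either.
Dress Warm-up starts after Tech Tracking ends, so nothing later overlaps Tech Tracking either.
Tech Soundcheck starts before Dress Warm-up ends → Dress Warm-up and Tech Soundcheck overlap.
Full Soundcheck starts before Dress Warm-up ends → Dress Warm-up and Full Soundcheck overlap.
Full Rehearsal starts before Dress Warm-up ends → Dress Warm-up and Full Rehearsal overlap.
Full Soundcheck starts after Tech Soundcheck ends, so nothing later overlaps Tech Soundcheck either.
Full Rehearsal starts before Full Soundcheck ends → Full Soundcheck and Full Rehearsal overlap.

Brass Tracking & Percussion Session, Dress Warm-up & Full Rehearsal, Dress Warm-up & Full Soundcheck, Dress Warm-up & Tech Soundcheck, Full Overdub & Full Warm-up, Full Overdub & Tech Tracking, Full Rehearsal & Full Soundcheck, Full Warm-up & Tech Tracking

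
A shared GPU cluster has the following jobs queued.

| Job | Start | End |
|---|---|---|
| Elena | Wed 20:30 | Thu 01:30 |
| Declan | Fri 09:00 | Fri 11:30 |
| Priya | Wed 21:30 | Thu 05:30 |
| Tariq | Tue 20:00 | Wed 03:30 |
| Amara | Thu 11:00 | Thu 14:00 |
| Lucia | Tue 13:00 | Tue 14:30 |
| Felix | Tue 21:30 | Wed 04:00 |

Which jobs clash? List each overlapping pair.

Sorted by start: Lucia, Tariq, Felix, Elena, Priya, Amara, Declan.
Tariq starts after Lucia ends, so Lucia has no further overlaps.
Felix starts before Tariq ends → Tariq and Felix overlap.
Elena starts after Tariq ends, so Tariq has no further overlaps.
Elena starts after Felix ends, so Felix has no further overlaps.
Priya starts before Elena ends → Elena and Priya overlap.
Amara starts after Elena ends, so Elena has no further overlaps.
Amara starts after Priya ends, so Priya has no further overlaps.
Declan starts after Amara ends.

Elena & Priya, Felix & Tariq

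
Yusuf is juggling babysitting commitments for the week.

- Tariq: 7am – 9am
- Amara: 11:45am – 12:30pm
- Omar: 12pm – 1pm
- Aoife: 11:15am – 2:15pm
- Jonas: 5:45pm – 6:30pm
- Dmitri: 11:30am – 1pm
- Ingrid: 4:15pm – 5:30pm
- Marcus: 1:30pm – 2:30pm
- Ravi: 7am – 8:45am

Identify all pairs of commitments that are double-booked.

Amara & Aoife, Amara & Dmitri, Amara & Omar, Aoife & Dmitri, Aoife & Marcus, Aoife & Omar, Dmitri & Omar, Ravi & Tariq

Sorted by start: Tariq, Ravi, Aoife, Dmitri, Amara, Omar, Marcus, Ingrid, Jonas.
Ravi starts before Tariq ends → Tariq and Ravi overlap.
Aoife starts after Tariq ends, so nothing later overlaps Tariq either.
Aoife starts after Ravi ends, so nothing later overlaps Ravi either.
Dmitri starts before Aoife ends → Aoife and Dmitri overlap.
Amara starts before Aoife ends → Aoife and Amara overlap.
Omar starts before Aoife ends → Aoife and Omar overlap.
Marcus starts before Aoife ends → Aoife and Marcus overlap.
Ingrid starts after Aoife ends, so nothing later overlaps Aoife either.
Amara starts before Dmitri ends → Dmitri and Amara overlap.
Omar starts before Dmitri ends → Dmitri and Omar overlap.
Marcus starts after Dmitri ends, so nothing later overlaps Dmitri either.
Omar starts before Amara ends → Amara and Omar overlap.
Marcus starts after Amara ends, so nothing later overlaps Amara either.
Marcus starts after Omar ends, so nothing later overlaps Omar either.
Ingrid starts after Marcus ends, so nothing later overlaps Marcus either.
Jonas starts after Ingrid ends.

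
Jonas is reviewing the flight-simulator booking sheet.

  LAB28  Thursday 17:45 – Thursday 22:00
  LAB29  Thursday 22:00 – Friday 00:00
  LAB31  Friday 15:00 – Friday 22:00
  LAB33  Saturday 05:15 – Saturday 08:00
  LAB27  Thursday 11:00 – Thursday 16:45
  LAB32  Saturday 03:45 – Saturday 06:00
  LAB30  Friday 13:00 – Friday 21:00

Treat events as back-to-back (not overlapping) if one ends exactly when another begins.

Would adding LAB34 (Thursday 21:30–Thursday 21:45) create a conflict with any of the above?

LAB27: ends Thursday 16:45 at or before LAB34 starts Thursday 21:30 → clear.
LAB28: starts Thursday 17:45 before LAB34 ends Thursday 21:45, and ends Thursday 22:00 after LAB34 starts Thursday 21:30 → overlap.
LAB29: starts Thursday 22:00 at or after LAB34 ends Thursday 21:45 → clear.
LAB30: starts Friday 13:00 at or after LAB34 ends Thursday 21:45 → clear.
LAB31: starts Friday 15:00 at or after LAB34 ends Thursday 21:45 → clear.
LAB32: starts Saturday 03:45 at or after LAB34 ends Thursday 21:45 → clear.
LAB33: starts Saturday 05:15 at or after LAB34 ends Thursday 21:45 → clear.
LAB34 overlaps LAB28.

Yes — it overlaps LAB28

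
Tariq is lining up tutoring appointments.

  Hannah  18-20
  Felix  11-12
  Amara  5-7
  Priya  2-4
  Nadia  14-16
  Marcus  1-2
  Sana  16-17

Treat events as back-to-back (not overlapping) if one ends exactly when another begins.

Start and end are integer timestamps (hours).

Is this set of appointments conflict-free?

Sorted by start: Marcus, Priya, Amara, Felix, Nadia, Sana, Hannah.
Priya starts exactly when Marcus ends (back-to-back, no overlap), so nothing later overlaps Marcus either.
Amara starts after Priya ends, so nothing later overlaps Priya either.
Felix starts after Amara ends, so nothing later overlaps Amara either.
Nadia starts after Felix ends, so nothing later overlaps Felix either.
Sana starts exactly when Nadia ends (back-to-back, no overlap), so nothing later overlaps Nadia either.
Hannah starts after Sana ends.
Every pair is clear; the schedule has no overlaps.

Yes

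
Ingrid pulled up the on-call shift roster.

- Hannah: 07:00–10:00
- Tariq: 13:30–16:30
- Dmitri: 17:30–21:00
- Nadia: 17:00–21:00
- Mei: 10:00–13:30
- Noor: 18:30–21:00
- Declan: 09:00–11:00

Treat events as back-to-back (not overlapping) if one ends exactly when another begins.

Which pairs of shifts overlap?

Declan & Hannah, Declan & Mei, Dmitri & Nadia, Dmitri & Noor, Nadia & Noor

Check each pair: they overlap iff neither finishes before the other starts.
Sorted by start: Hannah, Declan, Mei, Tariq, Nadia, Dmitri, Noor.
Declan starts before Hannah ends → Hannah and Declan overlap.
Mei starts exactly when Hannah ends (back-to-back, no overlap), so nothing later overlaps Hannah either.
Mei starts before Declan ends → Declan and Mei overlap.
Tariq starts after Declan ends, so nothing later overlaps Declan either.
Tariq starts exactly when Mei ends (back-to-back, no overlap), so nothing later overlaps Mei either.
Nadia starts after Tariq ends, so nothing later overlaps Tariq either.
Dmitri starts before Nadia ends → Nadia and Dmitri overlap.
Noor starts before Nadia ends → Nadia and Noor overlap.
Noor starts before Dmitri ends → Dmitri and Noor overlap.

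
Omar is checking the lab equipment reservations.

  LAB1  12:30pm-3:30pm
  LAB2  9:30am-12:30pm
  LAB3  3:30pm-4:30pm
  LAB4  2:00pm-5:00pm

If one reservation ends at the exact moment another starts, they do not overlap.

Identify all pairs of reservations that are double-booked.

LAB1 & LAB4, LAB3 & LAB4

Sorted by start: LAB2, LAB1, LAB4, LAB3.
LAB1 starts exactly when LAB2 ends (back-to-back, no overlap), so nothing later overlaps LAB2 either.
LAB4 starts before LAB1 ends → LAB1 and LAB4 overlap.
LAB3 starts exactly when LAB1 ends (back-to-back, no overlap).
LAB3 starts before LAB4 ends → LAB4 and LAB3 overlap.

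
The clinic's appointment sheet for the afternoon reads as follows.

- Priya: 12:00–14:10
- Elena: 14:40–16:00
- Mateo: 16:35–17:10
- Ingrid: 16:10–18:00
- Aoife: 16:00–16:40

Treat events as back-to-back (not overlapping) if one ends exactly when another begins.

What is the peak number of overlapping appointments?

3

Walk through starts and ends in time order (an end at T is processed before a start at T):
12:00 start Priya → 1
14:10 end Priya → 0
14:40 start Elena → 1
16:00 end Elena → 0
16:00 start Aoife → 1
16:10 start Ingrid → 2
16:35 start Mateo → 3
16:40 end Aoife → 2
17:10 end Mateo → 1
18:00 end Ingrid → 0
Peak is 3, at 16:35 (Aoife, Ingrid, Mateo).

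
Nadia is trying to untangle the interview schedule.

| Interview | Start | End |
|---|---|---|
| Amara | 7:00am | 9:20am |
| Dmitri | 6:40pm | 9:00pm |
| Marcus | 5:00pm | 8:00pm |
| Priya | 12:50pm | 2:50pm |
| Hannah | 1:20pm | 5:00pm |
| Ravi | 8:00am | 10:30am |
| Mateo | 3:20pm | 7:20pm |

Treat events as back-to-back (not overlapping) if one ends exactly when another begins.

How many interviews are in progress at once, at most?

3

Sweep the timeline, counting +1 at each start and −1 at each end (ends before starts at a tie):
7:00am start Amara → 1
8:00am start Ravi → 2
9:20am end Amara → 1
10:30am end Ravi → 0
12:50pm start Priya → 1
1:20pm start Hannah → 2
2:50pm end Priya → 1
3:20pm start Mateo → 2
5:00pm end Hannah → 1
5:00pm start Marcus → 2
6:40pm start Dmitri → 3
7:20pm end Mateo → 2
8:00pm end Marcus → 1
9:00pm end Dmitri → 0
Peak is 3, at 6:40pm (Dmitri, Marcus, Mateo).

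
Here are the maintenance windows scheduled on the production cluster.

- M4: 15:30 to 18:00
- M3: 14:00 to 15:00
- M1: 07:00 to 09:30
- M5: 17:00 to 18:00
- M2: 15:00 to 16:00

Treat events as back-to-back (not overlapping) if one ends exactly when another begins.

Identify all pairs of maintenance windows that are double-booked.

Check each pair: they overlap iff neither finishes before the other starts.
Sorted by start: M1, M3, M2, M4, M5.
M3 starts after M1 ends, so nothing later overlaps M1 either.
M2 starts exactly when M3 ends (back-to-back, no overlap), so nothing later overlaps M3 either.
M4 starts before M2 ends → M2 and M4 overlap.
M5 starts after M2 ends.
M5 starts before M4 ends → M4 and M5 overlap.

M2 & M4, M4 & M5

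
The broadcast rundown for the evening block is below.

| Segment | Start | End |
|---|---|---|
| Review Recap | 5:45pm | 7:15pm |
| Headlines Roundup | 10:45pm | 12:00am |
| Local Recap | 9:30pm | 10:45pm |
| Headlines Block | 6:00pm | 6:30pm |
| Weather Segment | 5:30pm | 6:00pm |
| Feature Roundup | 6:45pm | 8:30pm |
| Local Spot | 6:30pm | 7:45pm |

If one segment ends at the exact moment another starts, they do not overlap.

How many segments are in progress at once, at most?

3

Sweep the timeline, counting +1 at each start and −1 at each end (ends before starts at a tie):
5:30pm start Weather Segment → 1
5:45pm start Review Recap → 2
6:00pm end Weather Segment → 1
6:00pm start Headlines Block → 2
6:30pm end Headlines Block → 1
6:30pm start Local Spot → 2
6:45pm start Feature Roundup → 3
7:15pm end Review Recap → 2
7:45pm end Local Spot → 1
8:30pm end Feature Roundup → 0
9:30pm start Local Recap → 1
10:45pm end Local Recap → 0
10:45pm start Headlines Roundup → 1
12:00am end Headlines Roundup → 0
Peak is 3, at 6:45pm (Feature Roundup, Local Spot, Review Recap).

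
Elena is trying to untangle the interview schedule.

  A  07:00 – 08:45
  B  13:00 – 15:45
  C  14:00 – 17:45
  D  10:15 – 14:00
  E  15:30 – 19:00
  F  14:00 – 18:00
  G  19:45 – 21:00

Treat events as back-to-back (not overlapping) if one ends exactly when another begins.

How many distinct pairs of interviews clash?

Sorted by start: A, D, B, C, F, E, G.
D starts after A ends; A is clear from here.
B starts before D ends → D and B overlap.
C starts exactly when D ends (back-to-back, no overlap); D is clear from here.
C starts before B ends → B and C overlap.
F starts before B ends → B and F overlap.
E starts before B ends → B and E overlap.
G starts after B ends.
F starts before C ends → C and F overlap.
E starts before C ends → C and E overlap.
G starts after C ends.
E starts before F ends → F and E overlap.
G starts after F ends.
G starts after E ends.
Overlapping pairs: B & C, B & D, B & E, B & F, C & E, C & F, E & F — 7 in total.

7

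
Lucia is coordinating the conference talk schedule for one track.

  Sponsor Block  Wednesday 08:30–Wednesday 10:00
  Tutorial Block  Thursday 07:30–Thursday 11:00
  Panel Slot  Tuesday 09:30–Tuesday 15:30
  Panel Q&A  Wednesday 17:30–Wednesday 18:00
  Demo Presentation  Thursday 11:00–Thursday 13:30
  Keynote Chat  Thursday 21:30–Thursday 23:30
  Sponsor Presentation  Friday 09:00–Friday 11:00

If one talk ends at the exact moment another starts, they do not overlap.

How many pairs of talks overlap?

0

Sorted by start: Panel Slot, Sponsor Block, Panel Q&A, Tutorial Block, Demo Presentation, Keynote Chat, Sponsor Presentation.
Sponsor Block starts after Panel Slot ends — done with Panel Slot.
Panel Q&A starts after Sponsor Block ends — done with Sponsor Block.
Tutorial Block starts after Panel Q&A ends — done with Panel Q&A.
Demo Presentation starts exactly when Tutorial Block ends (back-to-back, no overlap) — done with Tutorial Block.
Keynote Chat starts after Demo Presentation ends — done with Demo Presentation.
Sponsor Presentation starts after Keynote Chat ends.
No pair overlaps.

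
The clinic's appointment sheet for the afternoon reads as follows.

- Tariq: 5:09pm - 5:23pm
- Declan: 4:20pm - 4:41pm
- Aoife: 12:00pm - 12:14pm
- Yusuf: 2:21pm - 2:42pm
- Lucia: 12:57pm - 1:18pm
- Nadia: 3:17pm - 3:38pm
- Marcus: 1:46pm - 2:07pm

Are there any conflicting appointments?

Sorted by start: Aoife, Lucia, Marcus, Yusuf, Nadia, Declan, Tariq.
Lucia starts after Aoife ends — done with Aoife.
Marcus starts after Lucia ends — done with Lucia.
Yusuf starts after Marcus ends — done with Marcus.
Nadia starts after Yusuf ends — done with Yusuf.
Declan starts after Nadia ends — done with Nadia.
Tariq starts after Declan ends.
Every pair is clear; the schedule has no overlaps.

No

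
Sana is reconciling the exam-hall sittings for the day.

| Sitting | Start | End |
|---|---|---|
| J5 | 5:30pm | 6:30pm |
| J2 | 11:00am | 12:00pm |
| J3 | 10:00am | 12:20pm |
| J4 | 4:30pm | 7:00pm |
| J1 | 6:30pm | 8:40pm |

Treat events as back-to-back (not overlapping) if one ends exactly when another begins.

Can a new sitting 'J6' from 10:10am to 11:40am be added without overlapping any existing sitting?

J3: starts 10:00am before J6 ends 11:40am, and ends 12:20pm after J6 starts 10:10am → overlap.
J2: starts 11:00am before J6 ends 11:40am, and ends 12:00pm after J6 starts 10:10am → overlap.
J4: starts 4:30pm at or after J6 ends 11:40am → clear.
J5: starts 5:30pm at or after J6 ends 11:40am → clear.
J1: starts 6:30pm at or after J6 ends 11:40am → clear.
J6 overlaps J2, J3.

No — it overlaps J2, J3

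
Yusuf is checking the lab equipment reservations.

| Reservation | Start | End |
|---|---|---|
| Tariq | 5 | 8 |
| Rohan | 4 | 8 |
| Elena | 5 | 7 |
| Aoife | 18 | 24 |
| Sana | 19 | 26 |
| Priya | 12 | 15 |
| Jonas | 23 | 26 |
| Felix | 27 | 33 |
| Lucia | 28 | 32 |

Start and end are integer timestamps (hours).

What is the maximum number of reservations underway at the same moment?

Sweep the timeline, counting +1 at each start and −1 at each end (ends before starts at a tie):
4 start Rohan → 1
5 start Elena → 2
5 start Tariq → 3
7 end Elena → 2
8 end Rohan → 1
8 end Tariq → 0
12 start Priya → 1
15 end Priya → 0
18 start Aoife → 1
19 start Sana → 2
23 start Jonas → 3
24 end Aoife → 2
26 end Jonas → 1
26 end Sana → 0
27 start Felix → 1
28 start Lucia → 2
32 end Lucia → 1
33 end Felix → 0
Peak is 3, at 5 (Elena, Rohan, Tariq).

3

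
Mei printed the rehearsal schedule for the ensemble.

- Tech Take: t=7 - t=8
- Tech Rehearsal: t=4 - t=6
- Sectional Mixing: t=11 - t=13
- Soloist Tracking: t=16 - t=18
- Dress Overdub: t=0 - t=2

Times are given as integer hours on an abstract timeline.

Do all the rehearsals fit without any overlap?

Yes

Sorted by start: Dress Overdub, Tech Rehearsal, Tech Take, Sectional Mixing, Soloist Tracking.
Tech Rehearsal starts after Dress Overdub ends, so Dress Overdub has no further overlaps.
Tech Take starts after Tech Rehearsal ends, so Tech Rehearsal has no further overlaps.
Sectional Mixing starts after Tech Take ends, so Tech Take has no further overlaps.
Soloist Tracking starts after Sectional Mixing ends.
Every pair is clear; the schedule has no overlaps.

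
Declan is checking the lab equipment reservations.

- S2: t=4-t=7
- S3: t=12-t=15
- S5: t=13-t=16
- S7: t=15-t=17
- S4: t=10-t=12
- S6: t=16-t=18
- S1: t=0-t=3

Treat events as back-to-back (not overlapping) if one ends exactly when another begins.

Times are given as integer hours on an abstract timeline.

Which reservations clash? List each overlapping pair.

S3 & S5, S5 & S7, S6 & S7

Two intervals overlap when each starts before the other ends.
Sorted by start: S1, S2, S4, S3, S5, S7, S6.
S2 starts after S1 ends; S1 is clear from here.
S4 starts after S2 ends; S2 is clear from here.
S3 starts exactly when S4 ends (back-to-back, no overlap); S4 is clear from here.
S5 starts before S3 ends → S3 and S5 overlap.
S7 starts exactly when S3 ends (back-to-back, no overlap); S3 is clear from here.
S7 starts before S5 ends → S5 and S7 overlap.
S6 starts exactly when S5 ends (back-to-back, no overlap).
S6 starts before S7 ends → S7 and S6 overlap.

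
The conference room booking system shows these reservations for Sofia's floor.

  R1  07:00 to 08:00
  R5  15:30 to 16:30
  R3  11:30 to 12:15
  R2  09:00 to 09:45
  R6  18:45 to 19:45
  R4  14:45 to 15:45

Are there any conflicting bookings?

Sorted by start: R1, R2, R3, R4, R5, R6.
R2 starts after R1 ends, so R1 has no further overlaps.
R3 starts after R2 ends, so R2 has no further overlaps.
R4 starts after R3 ends, so R3 has no further overlaps.
R5 starts before R4 ends → R4 and R5 overlap.
That's a conflict, so the schedule is not conflict-free.

Yes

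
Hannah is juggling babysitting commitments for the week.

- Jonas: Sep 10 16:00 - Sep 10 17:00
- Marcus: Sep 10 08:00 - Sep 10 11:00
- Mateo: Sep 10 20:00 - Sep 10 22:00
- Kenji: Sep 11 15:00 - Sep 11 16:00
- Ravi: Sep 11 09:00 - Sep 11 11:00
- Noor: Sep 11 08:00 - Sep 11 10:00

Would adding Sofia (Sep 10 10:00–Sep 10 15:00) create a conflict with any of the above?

Marcus: starts Sep 10 08:00 before Sofia ends Sep 10 15:00, and ends Sep 10 11:00 after Sofia starts Sep 10 10:00 → overlap.
Jonas: starts Sep 10 16:00 at or after Sofia ends Sep 10 15:00 → clear.
Mateo: starts Sep 10 20:00 at or after Sofia ends Sep 10 15:00 → clear.
Noor: starts Sep 11 08:00 at or after Sofia ends Sep 10 15:00 → clear.
Ravi: starts Sep 11 09:00 at or after Sofia ends Sep 10 15:00 → clear.
Kenji: starts Sep 11 15:00 at or after Sofia ends Sep 10 15:00 → clear.
Sofia overlaps Marcus.

Yes — it overlaps Marcus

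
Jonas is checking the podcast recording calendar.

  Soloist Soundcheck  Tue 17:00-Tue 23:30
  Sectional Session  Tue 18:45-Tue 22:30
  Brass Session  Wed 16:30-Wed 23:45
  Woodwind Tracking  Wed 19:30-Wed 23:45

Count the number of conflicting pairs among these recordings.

2

Two intervals overlap when each starts before the other ends.
Sorted by start: Soloist Soundcheck, Sectional Session, Brass Session, Woodwind Tracking.
Sectional Session starts before Soloist Soundcheck ends → Soloist Soundcheck and Sectional Session overlap.
Brass Session starts after Soloist Soundcheck ends — done with Soloist Soundcheck.
Brass Session starts after Sectional Session ends — done with Sectional Session.
Woodwind Tracking starts before Brass Session ends → Brass Session and Woodwind Tracking overlap.
Overlapping pairs: Brass Session & Woodwind Tracking, Sectional Session & Soloist Soundcheck — 2 in total.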